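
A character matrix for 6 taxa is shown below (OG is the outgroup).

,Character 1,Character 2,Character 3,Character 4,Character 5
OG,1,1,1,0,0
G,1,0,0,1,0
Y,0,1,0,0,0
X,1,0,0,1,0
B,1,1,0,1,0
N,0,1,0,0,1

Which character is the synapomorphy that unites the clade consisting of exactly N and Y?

Character 1

Character polarity is set by the outgroup: the derived state is whichever differs from the outgroup's state, so for Character 1, Character 2, Character 3 the derived state is '0', and for the remaining characters it is '1'.
Only N and Y show the derived state '0' for Character 1, supporting them as a clade.
Character 2: derived state '0' in G and X only — synapomorphy for {G, X}.
Character 3 (derived state '0') is shared by all ingroup taxa — unites the whole ingroup.
Character 4: derived state '1' in B, G, and X only — synapomorphy for {B, G, X}.
Character 5 (derived state '1') is unique to N (autapomorphy; uninformative for grouping).
Most parsimonious ingroup topology: (((G,X),B),(Y,N)).
The clade {N, Y} is supported by Character 1: its derived state '0' occurs in exactly those taxa and in no other taxon (including the outgroup).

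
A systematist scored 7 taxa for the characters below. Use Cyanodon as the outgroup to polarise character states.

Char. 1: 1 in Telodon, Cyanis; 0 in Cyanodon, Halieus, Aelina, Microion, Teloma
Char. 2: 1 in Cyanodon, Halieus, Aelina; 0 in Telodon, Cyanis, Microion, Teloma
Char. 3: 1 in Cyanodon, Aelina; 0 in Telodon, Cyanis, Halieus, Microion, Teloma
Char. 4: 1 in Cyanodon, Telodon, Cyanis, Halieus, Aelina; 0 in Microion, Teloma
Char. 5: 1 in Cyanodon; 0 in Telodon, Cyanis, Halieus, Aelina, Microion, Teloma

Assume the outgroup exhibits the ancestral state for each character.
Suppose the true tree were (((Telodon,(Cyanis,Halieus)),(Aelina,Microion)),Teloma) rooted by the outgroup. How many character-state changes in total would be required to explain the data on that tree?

Map each character onto (((Telodon,(Cyanis,Halieus)),(Aelina,Microion)),Teloma) (rooted by Cyanodon) and count the minimum state changes it requires (Fitch parsimony):
Char. 1: 2; Char. 2: 3; Char. 3: 2; Char. 4: 2; Char. 5: 1.
Total tree length = 10.

10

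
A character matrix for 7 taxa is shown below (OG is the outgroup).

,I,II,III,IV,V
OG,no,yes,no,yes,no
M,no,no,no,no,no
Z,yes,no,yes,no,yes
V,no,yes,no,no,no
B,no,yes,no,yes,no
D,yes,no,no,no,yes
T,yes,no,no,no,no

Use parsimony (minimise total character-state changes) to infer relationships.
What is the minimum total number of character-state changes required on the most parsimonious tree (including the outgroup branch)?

Character polarity is set by the outgroup: the derived state is whichever differs from the outgroup's state, so for II, IV the derived state is 'no', and for the remaining characters it is 'yes'.
I: derived state 'yes' in D, T, and Z only — synapomorphy for {D, T, Z}.
II (derived state 'no') is shared by D, M, T, and Z — a synapomorphy uniting that clade.
III: derived state 'yes' in Z only — an autapomorphy, so it tells us nothing about relationships among taxa.
IV (derived state 'no') is shared by D, M, T, V, and Z — a synapomorphy uniting that clade.
Only D and Z show the derived state 'yes' for V, supporting them as a clade.
Most parsimonious ingroup topology: (((M,((Z,D),T)),V),B).
Changes per character on this tree: I: 1; II: 1; III: 1; IV: 1; V: 1.
Total = 5.

5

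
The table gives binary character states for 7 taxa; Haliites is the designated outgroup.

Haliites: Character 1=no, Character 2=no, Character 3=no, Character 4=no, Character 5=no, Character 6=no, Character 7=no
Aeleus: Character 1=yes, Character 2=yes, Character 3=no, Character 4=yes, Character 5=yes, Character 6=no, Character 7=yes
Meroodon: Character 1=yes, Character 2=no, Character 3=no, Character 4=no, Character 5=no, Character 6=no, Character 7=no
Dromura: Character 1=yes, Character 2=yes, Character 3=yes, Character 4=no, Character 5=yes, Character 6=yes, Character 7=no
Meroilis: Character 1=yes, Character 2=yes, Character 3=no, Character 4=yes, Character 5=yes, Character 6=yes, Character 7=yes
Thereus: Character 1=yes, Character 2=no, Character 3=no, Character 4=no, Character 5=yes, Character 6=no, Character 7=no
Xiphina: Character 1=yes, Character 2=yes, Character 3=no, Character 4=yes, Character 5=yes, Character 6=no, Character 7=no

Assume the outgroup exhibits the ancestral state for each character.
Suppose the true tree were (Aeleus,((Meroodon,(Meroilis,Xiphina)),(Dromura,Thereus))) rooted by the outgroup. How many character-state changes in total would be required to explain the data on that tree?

Map each character onto (Aeleus,((Meroodon,(Meroilis,Xiphina)),(Dromura,Thereus))) (rooted by Haliites) and count the minimum state changes it requires (Fitch parsimony):
Character 1: 1; Character 2: 3; Character 3: 1; Character 4: 2; Character 5: 2; Character 6: 2; Character 7: 2.
Total tree length = 13.

13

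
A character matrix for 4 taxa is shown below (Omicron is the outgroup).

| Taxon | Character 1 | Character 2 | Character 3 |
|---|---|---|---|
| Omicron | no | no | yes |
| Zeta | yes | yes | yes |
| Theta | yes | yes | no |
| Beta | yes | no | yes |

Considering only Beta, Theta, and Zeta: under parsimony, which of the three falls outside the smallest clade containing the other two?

Beta

Character polarity is set by the outgroup: the derived state is whichever differs from the outgroup's state, so for Character 3 the derived state is 'no', and for the remaining characters it is 'yes'.
Character 1 (derived state 'yes') is shared by all ingroup taxa — unites the whole ingroup.
Character 2 (derived state 'yes') is shared by Theta and Zeta — a synapomorphy uniting that clade.
Character 3 (derived state 'no') is unique to Theta (autapomorphy; uninformative for grouping).
Most parsimonious ingroup topology: ((Zeta,Theta),Beta).
Theta and Zeta share a more recent common ancestor with each other than either does with Beta, so Beta is the least closely related of the three.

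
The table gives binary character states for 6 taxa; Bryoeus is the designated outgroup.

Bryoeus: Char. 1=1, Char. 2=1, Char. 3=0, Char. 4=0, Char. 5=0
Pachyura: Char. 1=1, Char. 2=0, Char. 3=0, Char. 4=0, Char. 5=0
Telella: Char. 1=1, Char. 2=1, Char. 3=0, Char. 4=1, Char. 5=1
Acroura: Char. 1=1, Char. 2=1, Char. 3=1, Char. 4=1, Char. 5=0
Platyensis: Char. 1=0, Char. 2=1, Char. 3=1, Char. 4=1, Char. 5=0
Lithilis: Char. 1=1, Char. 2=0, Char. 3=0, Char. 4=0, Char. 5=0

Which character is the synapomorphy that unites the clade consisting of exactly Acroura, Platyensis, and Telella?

Char. 4

Character polarity is set by the outgroup: the derived state is whichever differs from the outgroup's state, so for Char. 1, Char. 2 the derived state is '0', and for the remaining characters it is '1'.
Char. 1 (derived state '0') is unique to Platyensis (autapomorphy; uninformative for grouping).
Char. 2 (derived state '0') is shared by Lithilis and Pachyura — a synapomorphy uniting that clade.
Only Acroura and Platyensis show the derived state '1' for Char. 3, supporting them as a clade.
Only Acroura, Platyensis, and Telella show the derived state '1' for Char. 4, supporting them as a clade.
Char. 5: derived state '1' in Telella only — an autapomorphy, so it tells us nothing about relationships among taxa.
Most parsimonious ingroup topology: ((Pachyura,Lithilis),(Telella,(Acroura,Platyensis))).
The clade {Acroura, Platyensis, Telella} is supported by Char. 4: its derived state '1' occurs in exactly those taxa and in no other taxon (including the outgroup).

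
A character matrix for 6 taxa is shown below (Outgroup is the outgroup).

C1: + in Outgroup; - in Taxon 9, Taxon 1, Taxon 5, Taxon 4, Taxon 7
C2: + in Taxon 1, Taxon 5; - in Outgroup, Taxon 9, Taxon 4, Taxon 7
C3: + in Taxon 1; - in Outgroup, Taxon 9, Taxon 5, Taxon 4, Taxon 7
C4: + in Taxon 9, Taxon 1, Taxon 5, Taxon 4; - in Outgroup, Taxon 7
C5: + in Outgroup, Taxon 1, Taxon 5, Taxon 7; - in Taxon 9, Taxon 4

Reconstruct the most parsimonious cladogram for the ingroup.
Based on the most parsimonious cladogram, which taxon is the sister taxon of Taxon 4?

Taxon 9

Character polarity is set by the outgroup: the derived state is whichever differs from the outgroup's state, so for C1, C5 the derived state is '-', and for the remaining characters it is '+'.
C1 (derived state '-') is shared by all ingroup taxa — unites the whole ingroup.
C2: derived state '+' in Taxon 1 and Taxon 5 only — synapomorphy for {Taxon 1, Taxon 5}.
C3: derived state '+' in Taxon 1 only — an autapomorphy, so it tells us nothing about relationships among taxa.
C4 (derived state '+') is shared by Taxon 1, Taxon 4, Taxon 5, and Taxon 9 — a synapomorphy uniting that clade.
C5 (derived state '-') is shared by Taxon 4 and Taxon 9 — a synapomorphy uniting that clade.
Most parsimonious ingroup topology: (((Taxon 9,Taxon 4),(Taxon 1,Taxon 5)),Taxon 7).
Taxon 4 and Taxon 9 form a cherry on this tree, so they are sister taxa.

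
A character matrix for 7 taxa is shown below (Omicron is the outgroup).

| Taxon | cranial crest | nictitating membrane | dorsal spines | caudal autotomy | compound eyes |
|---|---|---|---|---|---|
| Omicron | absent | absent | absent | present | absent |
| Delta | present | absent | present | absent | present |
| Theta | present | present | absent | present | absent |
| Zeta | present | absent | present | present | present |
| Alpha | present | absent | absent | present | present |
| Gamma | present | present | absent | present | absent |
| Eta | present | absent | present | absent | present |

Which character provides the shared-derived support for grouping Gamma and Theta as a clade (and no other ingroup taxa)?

nictitating membrane

Character polarity is set by the outgroup: the derived state is whichever differs from the outgroup's state, so for caudal autotomy the derived state is 'absent', and for the remaining characters it is 'present'.
All ingroup taxa share the derived state 'present' for cranial crest; it defines the ingroup but does not resolve relationships within it.
nictitating membrane: derived state 'present' in Gamma and Theta only — synapomorphy for {Gamma, Theta}.
Only Delta, Eta, and Zeta show the derived state 'present' for dorsal spines, supporting them as a clade.
caudal autotomy (derived state 'absent') is shared by Delta and Eta — a synapomorphy uniting that clade.
compound eyes: derived state 'present' in Alpha, Delta, Eta, and Zeta only — synapomorphy for {Alpha, Delta, Eta, Zeta}.
Most parsimonious ingroup topology: ((((Delta,Eta),Zeta),Alpha),(Theta,Gamma)).
The clade {Gamma, Theta} is supported by nictitating membrane: its derived state 'present' occurs in exactly those taxa and in no other taxon (including the outgroup).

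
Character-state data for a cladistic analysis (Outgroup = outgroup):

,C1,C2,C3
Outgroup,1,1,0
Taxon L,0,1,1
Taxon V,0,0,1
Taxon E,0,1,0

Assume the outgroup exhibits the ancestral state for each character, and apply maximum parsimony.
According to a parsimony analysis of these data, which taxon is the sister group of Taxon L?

Taxon V

Character polarity is set by the outgroup: the derived state is whichever differs from the outgroup's state, so for C1, C2 the derived state is '0', and for the remaining characters it is '1'.
C1 (derived state '0') is shared by all ingroup taxa — unites the whole ingroup.
C2 (derived state '0') is unique to Taxon V (autapomorphy; uninformative for grouping).
C3: derived state '1' in Taxon L and Taxon V only — synapomorphy for {Taxon L, Taxon V}.
Most parsimonious ingroup topology: ((Taxon L,Taxon V),Taxon E).
Taxon L and Taxon V form a cherry on this tree, so they are sister taxa.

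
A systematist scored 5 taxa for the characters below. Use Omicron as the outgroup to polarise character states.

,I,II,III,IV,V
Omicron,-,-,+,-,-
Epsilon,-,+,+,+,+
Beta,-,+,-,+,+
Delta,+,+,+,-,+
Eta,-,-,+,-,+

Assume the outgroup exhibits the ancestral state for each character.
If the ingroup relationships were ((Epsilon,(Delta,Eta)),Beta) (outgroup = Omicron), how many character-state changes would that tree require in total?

Map each character onto ((Epsilon,(Delta,Eta)),Beta) (rooted by Omicron) and count the minimum state changes it requires (Fitch parsimony):
I: 1; II: 2; III: 1; IV: 2; V: 1.
Total tree length = 7.

7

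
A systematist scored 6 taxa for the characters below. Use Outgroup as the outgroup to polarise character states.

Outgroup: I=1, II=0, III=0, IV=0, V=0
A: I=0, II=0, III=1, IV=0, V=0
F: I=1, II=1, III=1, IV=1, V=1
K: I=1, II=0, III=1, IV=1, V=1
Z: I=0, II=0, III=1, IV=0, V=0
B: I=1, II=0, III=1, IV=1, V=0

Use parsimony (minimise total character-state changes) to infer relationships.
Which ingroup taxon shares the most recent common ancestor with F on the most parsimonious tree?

Character polarity is set by the outgroup: the derived state is whichever differs from the outgroup's state, so for I the derived state is '0', and for the remaining characters it is '1'.
I: derived state '0' in A and Z only — synapomorphy for {A, Z}.
II (derived state '1') is unique to F (autapomorphy; uninformative for grouping).
III (derived state '1') is shared by all ingroup taxa — unites the whole ingroup.
IV (derived state '1') is shared by B, F, and K — a synapomorphy uniting that clade.
V (derived state '1') is shared by F and K — a synapomorphy uniting that clade.
Most parsimonious ingroup topology: ((A,Z),((F,K),B)).
F and K form a cherry on this tree, so they are sister taxa.

K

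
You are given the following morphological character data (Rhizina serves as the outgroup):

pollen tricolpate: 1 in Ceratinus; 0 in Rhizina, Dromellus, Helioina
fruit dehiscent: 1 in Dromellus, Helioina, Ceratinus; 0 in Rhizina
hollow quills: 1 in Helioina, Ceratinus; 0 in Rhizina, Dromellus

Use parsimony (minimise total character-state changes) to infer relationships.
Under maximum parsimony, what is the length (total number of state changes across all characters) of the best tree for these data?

3

The outgroup has state '0' for every character, so '1' is the derived state throughout.
pollen tricolpate (derived state '1') is unique to Ceratinus (autapomorphy; uninformative for grouping).
fruit dehiscent (derived state '1') is shared by all ingroup taxa — unites the whole ingroup.
hollow quills (derived state '1') is shared by Ceratinus and Helioina — a synapomorphy uniting that clade.
Most parsimonious ingroup topology: (Dromellus,(Helioina,Ceratinus)).
Changes per character on this tree: pollen tricolpate: 1; fruit dehiscent: 1; hollow quills: 1.
Total = 3.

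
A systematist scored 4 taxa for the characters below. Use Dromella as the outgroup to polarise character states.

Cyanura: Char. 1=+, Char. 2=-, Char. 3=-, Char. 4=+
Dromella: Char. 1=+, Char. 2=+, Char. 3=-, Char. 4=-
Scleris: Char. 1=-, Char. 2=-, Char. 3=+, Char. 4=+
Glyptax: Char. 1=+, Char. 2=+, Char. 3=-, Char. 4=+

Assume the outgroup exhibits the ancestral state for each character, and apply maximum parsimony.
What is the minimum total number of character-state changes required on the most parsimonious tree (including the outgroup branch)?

4

Character polarity is set by the outgroup: the derived state is whichever differs from the outgroup's state, so for Char. 1, Char. 2 the derived state is '-', and for the remaining characters it is '+'.
Char. 1: derived state '-' in Scleris only — an autapomorphy, so it tells us nothing about relationships among taxa.
Only Cyanura and Scleris show the derived state '-' for Char. 2, supporting them as a clade.
Char. 3 (derived state '+') is unique to Scleris (autapomorphy; uninformative for grouping).
Char. 4 (derived state '+') is shared by all ingroup taxa — unites the whole ingroup.
Most parsimonious ingroup topology: ((Scleris,Cyanura),Glyptax).
Changes per character on this tree: Char. 1: 1; Char. 2: 1; Char. 3: 1; Char. 4: 1.
Total = 4.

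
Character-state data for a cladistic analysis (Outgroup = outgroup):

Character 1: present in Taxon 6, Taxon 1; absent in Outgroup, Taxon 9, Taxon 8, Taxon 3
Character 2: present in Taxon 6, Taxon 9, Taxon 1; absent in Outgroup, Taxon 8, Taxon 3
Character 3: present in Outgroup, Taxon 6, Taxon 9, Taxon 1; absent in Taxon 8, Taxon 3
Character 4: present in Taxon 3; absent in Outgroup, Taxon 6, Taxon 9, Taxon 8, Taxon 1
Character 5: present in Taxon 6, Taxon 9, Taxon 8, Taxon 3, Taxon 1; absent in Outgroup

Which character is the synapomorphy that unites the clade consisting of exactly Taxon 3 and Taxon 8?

Character polarity is set by the outgroup: the derived state is whichever differs from the outgroup's state, so for Character 3 the derived state is 'absent', and for the remaining characters it is 'present'.
Only Taxon 1 and Taxon 6 show the derived state 'present' for Character 1, supporting them as a clade.
Only Taxon 1, Taxon 6, and Taxon 9 show the derived state 'present' for Character 2, supporting them as a clade.
Character 3: derived state 'absent' in Taxon 3 and Taxon 8 only — synapomorphy for {Taxon 3, Taxon 8}.
Character 4: derived state 'present' in Taxon 3 only — an autapomorphy, so it tells us nothing about relationships among taxa.
Character 5 (derived state 'present') is shared by all ingroup taxa — unites the whole ingroup.
Most parsimonious ingroup topology: (((Taxon 6,Taxon 1),Taxon 9),(Taxon 8,Taxon 3)).
The clade {Taxon 3, Taxon 8} is supported by Character 3: its derived state 'absent' occurs in exactly those taxa and in no other taxon (including the outgroup).

Character 3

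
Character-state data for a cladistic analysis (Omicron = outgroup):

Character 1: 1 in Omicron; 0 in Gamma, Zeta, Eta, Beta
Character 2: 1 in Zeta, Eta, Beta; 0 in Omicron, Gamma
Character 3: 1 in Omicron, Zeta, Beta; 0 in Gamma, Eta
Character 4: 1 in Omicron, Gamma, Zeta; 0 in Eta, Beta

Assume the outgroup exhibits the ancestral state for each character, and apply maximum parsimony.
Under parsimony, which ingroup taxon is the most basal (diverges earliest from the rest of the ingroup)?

Gamma

Character polarity is set by the outgroup: the derived state is whichever differs from the outgroup's state, so for Character 1, Character 3, Character 4 the derived state is '0', and for the remaining characters it is '1'.
Character 1 (derived state '0') is shared by all ingroup taxa — unites the whole ingroup.
Only Beta, Eta, and Zeta show the derived state '1' for Character 2, supporting them as a clade.
Character 3 groups Eta and Gamma, which is incompatible with the clades supported by the remaining characters; treating it as convergent (homoplasy) costs fewer steps than any alternative tree.
Only Beta and Eta show the derived state '0' for Character 4, supporting them as a clade.
Most parsimonious ingroup topology: (Gamma,(Zeta,(Eta,Beta))).
Gamma is sister to the clade containing all other ingroup taxa, so it is the earliest-diverging (most basal) ingroup lineage.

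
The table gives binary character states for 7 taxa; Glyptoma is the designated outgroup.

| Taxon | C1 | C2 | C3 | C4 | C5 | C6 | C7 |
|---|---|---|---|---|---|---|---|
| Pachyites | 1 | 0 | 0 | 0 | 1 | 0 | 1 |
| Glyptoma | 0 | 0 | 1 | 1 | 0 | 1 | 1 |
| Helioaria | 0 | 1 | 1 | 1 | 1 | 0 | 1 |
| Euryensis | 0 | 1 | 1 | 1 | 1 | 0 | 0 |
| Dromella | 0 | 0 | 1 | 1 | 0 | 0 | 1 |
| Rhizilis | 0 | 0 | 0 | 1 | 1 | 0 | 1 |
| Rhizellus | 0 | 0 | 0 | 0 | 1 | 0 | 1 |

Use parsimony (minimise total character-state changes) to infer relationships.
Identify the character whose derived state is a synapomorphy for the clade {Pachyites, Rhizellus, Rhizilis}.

C3

Character polarity is set by the outgroup: the derived state is whichever differs from the outgroup's state, so for C3, C4, C6, C7 the derived state is '0', and for the remaining characters it is '1'.
C1 (derived state '1') is unique to Pachyites (autapomorphy; uninformative for grouping).
Only Euryensis and Helioaria show the derived state '1' for C2, supporting them as a clade.
Only Pachyites, Rhizellus, and Rhizilis show the derived state '0' for C3, supporting them as a clade.
Only Pachyites and Rhizellus show the derived state '0' for C4, supporting them as a clade.
C5: derived state '1' in Euryensis, Helioaria, Pachyites, Rhizellus, and Rhizilis only — synapomorphy for {Euryensis, Helioaria, Pachyites, Rhizellus, Rhizilis}.
C6 (derived state '0') is shared by all ingroup taxa — unites the whole ingroup.
C7: derived state '0' in Euryensis only — an autapomorphy, so it tells us nothing about relationships among taxa.
Most parsimonious ingroup topology: (((Rhizilis,(Rhizellus,Pachyites)),(Helioaria,Euryensis)),Dromella).
The clade {Pachyites, Rhizellus, Rhizilis} is supported by C3: its derived state '0' occurs in exactly those taxa and in no other taxon (including the outgroup).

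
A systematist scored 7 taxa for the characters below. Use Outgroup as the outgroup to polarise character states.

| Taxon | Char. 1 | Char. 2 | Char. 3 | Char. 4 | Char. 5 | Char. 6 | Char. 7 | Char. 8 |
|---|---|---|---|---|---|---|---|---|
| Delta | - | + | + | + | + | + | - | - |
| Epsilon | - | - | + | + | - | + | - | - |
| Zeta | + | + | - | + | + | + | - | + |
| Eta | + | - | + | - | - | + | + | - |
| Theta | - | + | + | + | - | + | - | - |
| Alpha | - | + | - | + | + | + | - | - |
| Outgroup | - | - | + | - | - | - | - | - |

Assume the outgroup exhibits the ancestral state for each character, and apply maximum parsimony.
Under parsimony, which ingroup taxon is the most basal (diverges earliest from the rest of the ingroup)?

Eta

Character polarity is set by the outgroup: the derived state is whichever differs from the outgroup's state, so for Char. 3 the derived state is '-', and for the remaining characters it is '+'.
Char. 1 (state '+') occurs in Eta and Zeta but conflicts with the nesting implied by the other characters — most parsimoniously interpreted as homoplasy.
Char. 2 (derived state '+') is shared by Alpha, Delta, Theta, and Zeta — a synapomorphy uniting that clade.
Char. 3 (derived state '-') is shared by Alpha and Zeta — a synapomorphy uniting that clade.
Only Alpha, Delta, Epsilon, Theta, and Zeta show the derived state '+' for Char. 4, supporting them as a clade.
Only Alpha, Delta, and Zeta show the derived state '+' for Char. 5, supporting them as a clade.
Char. 6 (derived state '+') is shared by all ingroup taxa — unites the whole ingroup.
Char. 7 (derived state '+') is unique to Eta (autapomorphy; uninformative for grouping).
Char. 8: derived state '+' in Zeta only — an autapomorphy, so it tells us nothing about relationships among taxa.
Most parsimonious ingroup topology: ((((Delta,(Zeta,Alpha)),Theta),Epsilon),Eta).
Eta is sister to the clade containing all other ingroup taxa, so it is the earliest-diverging (most basal) ingroup lineage.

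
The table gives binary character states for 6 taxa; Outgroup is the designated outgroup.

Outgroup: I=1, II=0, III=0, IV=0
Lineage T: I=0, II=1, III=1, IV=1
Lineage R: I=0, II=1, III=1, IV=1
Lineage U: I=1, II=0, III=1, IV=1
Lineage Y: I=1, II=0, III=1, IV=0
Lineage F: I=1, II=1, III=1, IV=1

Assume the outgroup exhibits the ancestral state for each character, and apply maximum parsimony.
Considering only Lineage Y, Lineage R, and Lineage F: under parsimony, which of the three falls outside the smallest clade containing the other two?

Character polarity is set by the outgroup: the derived state is whichever differs from the outgroup's state, so for I the derived state is '0', and for the remaining characters it is '1'.
I: derived state '0' in Lineage R and Lineage T only — synapomorphy for {Lineage R, Lineage T}.
II: derived state '1' in Lineage F, Lineage R, and Lineage T only — synapomorphy for {Lineage F, Lineage R, Lineage T}.
III (derived state '1') is shared by all ingroup taxa — unites the whole ingroup.
IV (derived state '1') is shared by Lineage F, Lineage R, Lineage T, and Lineage U — a synapomorphy uniting that clade.
Most parsimonious ingroup topology: ((((Lineage T,Lineage R),Lineage F),Lineage U),Lineage Y).
Lineage F and Lineage R share a more recent common ancestor with each other than either does with Lineage Y, so Lineage Y is the least closely related of the three.

Lineage Y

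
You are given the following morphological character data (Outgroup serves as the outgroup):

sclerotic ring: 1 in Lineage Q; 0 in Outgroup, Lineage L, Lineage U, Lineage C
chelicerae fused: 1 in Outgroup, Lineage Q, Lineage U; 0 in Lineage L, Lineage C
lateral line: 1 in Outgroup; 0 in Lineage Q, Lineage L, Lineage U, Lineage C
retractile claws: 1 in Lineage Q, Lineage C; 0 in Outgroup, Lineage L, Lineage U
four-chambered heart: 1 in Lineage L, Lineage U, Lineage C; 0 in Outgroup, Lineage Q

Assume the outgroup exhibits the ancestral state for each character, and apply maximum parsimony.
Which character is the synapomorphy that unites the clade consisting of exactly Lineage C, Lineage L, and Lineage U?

Character polarity is set by the outgroup: the derived state is whichever differs from the outgroup's state, so for chelicerae fused, lateral line the derived state is '0', and for the remaining characters it is '1'.
sclerotic ring (derived state '1') is unique to Lineage Q (autapomorphy; uninformative for grouping).
Only Lineage C and Lineage L show the derived state '0' for chelicerae fused, supporting them as a clade.
All ingroup taxa share the derived state '0' for lateral line; it defines the ingroup but does not resolve relationships within it.
retractile claws groups Lineage C and Lineage Q, which is incompatible with the clades supported by the remaining characters; treating it as convergent (homoplasy) costs fewer steps than any alternative tree.
four-chambered heart: derived state '1' in Lineage C, Lineage L, and Lineage U only — synapomorphy for {Lineage C, Lineage L, Lineage U}.
Most parsimonious ingroup topology: (((Lineage C,Lineage L),Lineage U),Lineage Q).
The clade {Lineage C, Lineage L, Lineage U} is supported by four-chambered heart: its derived state '1' occurs in exactly those taxa and in no other taxon (including the outgroup).

four-chambered heart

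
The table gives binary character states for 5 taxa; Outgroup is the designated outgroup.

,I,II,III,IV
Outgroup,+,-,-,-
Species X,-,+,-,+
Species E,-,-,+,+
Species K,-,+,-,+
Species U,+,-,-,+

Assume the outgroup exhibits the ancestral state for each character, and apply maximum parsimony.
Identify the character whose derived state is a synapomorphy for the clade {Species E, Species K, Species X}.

Character polarity is set by the outgroup: the derived state is whichever differs from the outgroup's state, so for I the derived state is '-', and for the remaining characters it is '+'.
Only Species E, Species K, and Species X show the derived state '-' for I, supporting them as a clade.
II: derived state '+' in Species K and Species X only — synapomorphy for {Species K, Species X}.
III: derived state '+' in Species E only — an autapomorphy, so it tells us nothing about relationships among taxa.
All ingroup taxa share the derived state '+' for IV; it defines the ingroup but does not resolve relationships within it.
Most parsimonious ingroup topology: (Species U,((Species X,Species K),Species E)).
The clade {Species E, Species K, Species X} is supported by I: its derived state '-' occurs in exactly those taxa and in no other taxon (including the outgroup).

I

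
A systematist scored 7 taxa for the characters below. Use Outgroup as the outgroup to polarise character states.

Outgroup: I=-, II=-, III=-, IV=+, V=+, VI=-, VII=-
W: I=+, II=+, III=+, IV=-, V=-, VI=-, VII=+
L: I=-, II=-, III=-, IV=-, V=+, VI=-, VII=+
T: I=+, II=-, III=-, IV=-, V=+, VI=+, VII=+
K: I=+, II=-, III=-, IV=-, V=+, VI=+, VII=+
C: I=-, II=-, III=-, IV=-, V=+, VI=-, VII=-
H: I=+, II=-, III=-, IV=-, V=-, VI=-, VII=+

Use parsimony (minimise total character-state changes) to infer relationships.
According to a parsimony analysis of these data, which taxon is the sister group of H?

Character polarity is set by the outgroup: the derived state is whichever differs from the outgroup's state, so for IV, V the derived state is '-', and for the remaining characters it is '+'.
I (derived state '+') is shared by H, K, T, and W — a synapomorphy uniting that clade.
II (derived state '+') is unique to W (autapomorphy; uninformative for grouping).
III: derived state '+' in W only — an autapomorphy, so it tells us nothing about relationships among taxa.
IV (derived state '-') is shared by all ingroup taxa — unites the whole ingroup.
V (derived state '-') is shared by H and W — a synapomorphy uniting that clade.
VI (derived state '+') is shared by K and T — a synapomorphy uniting that clade.
VII: derived state '+' in H, K, L, T, and W only — synapomorphy for {H, K, L, T, W}.
Most parsimonious ingroup topology: ((((W,H),(T,K)),L),C).
H and W form a cherry on this tree, so they are sister taxa.

W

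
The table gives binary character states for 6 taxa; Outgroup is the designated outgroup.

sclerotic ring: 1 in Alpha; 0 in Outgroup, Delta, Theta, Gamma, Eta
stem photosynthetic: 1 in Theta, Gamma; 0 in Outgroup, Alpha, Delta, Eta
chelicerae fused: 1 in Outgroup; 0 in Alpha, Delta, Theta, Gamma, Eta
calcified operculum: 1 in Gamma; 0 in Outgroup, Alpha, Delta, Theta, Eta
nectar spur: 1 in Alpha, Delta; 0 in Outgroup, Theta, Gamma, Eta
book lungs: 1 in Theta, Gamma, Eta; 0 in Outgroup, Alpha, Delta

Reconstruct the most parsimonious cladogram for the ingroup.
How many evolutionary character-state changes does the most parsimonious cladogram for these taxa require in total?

6

Character polarity is set by the outgroup: the derived state is whichever differs from the outgroup's state, so for chelicerae fused the derived state is '0', and for the remaining characters it is '1'.
sclerotic ring: derived state '1' in Alpha only — an autapomorphy, so it tells us nothing about relationships among taxa.
Only Gamma and Theta show the derived state '1' for stem photosynthetic, supporting them as a clade.
All ingroup taxa share the derived state '0' for chelicerae fused; it defines the ingroup but does not resolve relationships within it.
calcified operculum: derived state '1' in Gamma only — an autapomorphy, so it tells us nothing about relationships among taxa.
Only Alpha and Delta show the derived state '1' for nectar spur, supporting them as a clade.
book lungs: derived state '1' in Eta, Gamma, and Theta only — synapomorphy for {Eta, Gamma, Theta}.
Most parsimonious ingroup topology: ((Alpha,Delta),((Theta,Gamma),Eta)).
Changes per character on this tree: sclerotic ring: 1; stem photosynthetic: 1; chelicerae fused: 1; calcified operculum: 1; nectar spur: 1; book lungs: 1.
Total = 6.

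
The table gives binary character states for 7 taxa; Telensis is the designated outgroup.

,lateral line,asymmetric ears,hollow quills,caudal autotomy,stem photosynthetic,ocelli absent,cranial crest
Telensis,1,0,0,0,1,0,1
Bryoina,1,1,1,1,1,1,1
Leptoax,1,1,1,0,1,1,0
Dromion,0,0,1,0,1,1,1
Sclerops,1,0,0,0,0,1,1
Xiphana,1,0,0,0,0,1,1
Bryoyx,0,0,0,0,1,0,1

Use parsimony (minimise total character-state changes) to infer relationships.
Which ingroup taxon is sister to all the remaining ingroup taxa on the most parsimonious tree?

Character polarity is set by the outgroup: the derived state is whichever differs from the outgroup's state, so for lateral line, stem photosynthetic, cranial crest the derived state is '0', and for the remaining characters it is '1'.
lateral line (state '0') occurs in Bryoyx and Dromion but conflicts with the nesting implied by the other characters — most parsimoniously interpreted as homoplasy.
asymmetric ears: derived state '1' in Bryoina and Leptoax only — synapomorphy for {Bryoina, Leptoax}.
hollow quills: derived state '1' in Bryoina, Dromion, and Leptoax only — synapomorphy for {Bryoina, Dromion, Leptoax}.
caudal autotomy (derived state '1') is unique to Bryoina (autapomorphy; uninformative for grouping).
stem photosynthetic (derived state '0') is shared by Sclerops and Xiphana — a synapomorphy uniting that clade.
ocelli absent: derived state '1' in Bryoina, Dromion, Leptoax, Sclerops, and Xiphana only — synapomorphy for {Bryoina, Dromion, Leptoax, Sclerops, Xiphana}.
cranial crest (derived state '0') is unique to Leptoax (autapomorphy; uninformative for grouping).
Most parsimonious ingroup topology: ((((Bryoina,Leptoax),Dromion),(Sclerops,Xiphana)),Bryoyx).
Bryoyx is sister to the clade containing all other ingroup taxa, so it is the earliest-diverging (most basal) ingroup lineage.

Bryoyx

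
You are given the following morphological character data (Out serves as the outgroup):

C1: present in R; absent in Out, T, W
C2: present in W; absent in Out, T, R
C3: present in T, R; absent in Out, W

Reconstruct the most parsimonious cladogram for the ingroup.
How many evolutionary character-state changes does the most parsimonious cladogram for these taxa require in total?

The outgroup has state 'absent' for every character, so 'present' is the derived state throughout.
C1: derived state 'present' in R only — an autapomorphy, so it tells us nothing about relationships among taxa.
C2: derived state 'present' in W only — an autapomorphy, so it tells us nothing about relationships among taxa.
C3 (derived state 'present') is shared by R and T — a synapomorphy uniting that clade.
Most parsimonious ingroup topology: ((T,R),W).
Changes per character on this tree: C1: 1; C2: 1; C3: 1.
Total = 3.

3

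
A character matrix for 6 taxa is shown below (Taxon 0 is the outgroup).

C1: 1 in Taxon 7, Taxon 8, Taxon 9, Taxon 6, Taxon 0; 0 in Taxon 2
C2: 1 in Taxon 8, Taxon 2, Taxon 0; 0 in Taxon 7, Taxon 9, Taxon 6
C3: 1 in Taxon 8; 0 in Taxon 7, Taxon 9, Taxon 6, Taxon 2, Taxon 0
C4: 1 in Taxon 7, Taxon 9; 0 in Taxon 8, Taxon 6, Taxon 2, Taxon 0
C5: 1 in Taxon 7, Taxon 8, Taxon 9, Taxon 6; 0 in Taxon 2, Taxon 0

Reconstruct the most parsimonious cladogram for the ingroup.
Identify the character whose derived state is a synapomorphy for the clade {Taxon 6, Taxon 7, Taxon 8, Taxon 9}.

Character polarity is set by the outgroup: the derived state is whichever differs from the outgroup's state, so for C1, C2 the derived state is '0', and for the remaining characters it is '1'.
C1 (derived state '0') is unique to Taxon 2 (autapomorphy; uninformative for grouping).
C2: derived state '0' in Taxon 6, Taxon 7, and Taxon 9 only — synapomorphy for {Taxon 6, Taxon 7, Taxon 9}.
C3: derived state '1' in Taxon 8 only — an autapomorphy, so it tells us nothing about relationships among taxa.
Only Taxon 7 and Taxon 9 show the derived state '1' for C4, supporting them as a clade.
C5: derived state '1' in Taxon 6, Taxon 7, Taxon 8, and Taxon 9 only — synapomorphy for {Taxon 6, Taxon 7, Taxon 8, Taxon 9}.
Most parsimonious ingroup topology: ((((Taxon 9,Taxon 7),Taxon 6),Taxon 8),Taxon 2).
The clade {Taxon 6, Taxon 7, Taxon 8, Taxon 9} is supported by C5: its derived state '1' occurs in exactly those taxa and in no other taxon (including the outgroup).

C5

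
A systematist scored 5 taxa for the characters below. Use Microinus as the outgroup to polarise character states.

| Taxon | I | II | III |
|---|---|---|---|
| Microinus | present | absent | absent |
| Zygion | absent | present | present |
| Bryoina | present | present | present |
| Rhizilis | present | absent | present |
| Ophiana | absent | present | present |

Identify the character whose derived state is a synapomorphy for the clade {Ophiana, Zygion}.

I

Character polarity is set by the outgroup: the derived state is whichever differs from the outgroup's state, so for I the derived state is 'absent', and for the remaining characters it is 'present'.
Only Ophiana and Zygion show the derived state 'absent' for I, supporting them as a clade.
II (derived state 'present') is shared by Bryoina, Ophiana, and Zygion — a synapomorphy uniting that clade.
III (derived state 'present') is shared by all ingroup taxa — unites the whole ingroup.
Most parsimonious ingroup topology: (((Zygion,Ophiana),Bryoina),Rhizilis).
The clade {Ophiana, Zygion} is supported by I: its derived state 'absent' occurs in exactly those taxa and in no other taxon (including the outgroup).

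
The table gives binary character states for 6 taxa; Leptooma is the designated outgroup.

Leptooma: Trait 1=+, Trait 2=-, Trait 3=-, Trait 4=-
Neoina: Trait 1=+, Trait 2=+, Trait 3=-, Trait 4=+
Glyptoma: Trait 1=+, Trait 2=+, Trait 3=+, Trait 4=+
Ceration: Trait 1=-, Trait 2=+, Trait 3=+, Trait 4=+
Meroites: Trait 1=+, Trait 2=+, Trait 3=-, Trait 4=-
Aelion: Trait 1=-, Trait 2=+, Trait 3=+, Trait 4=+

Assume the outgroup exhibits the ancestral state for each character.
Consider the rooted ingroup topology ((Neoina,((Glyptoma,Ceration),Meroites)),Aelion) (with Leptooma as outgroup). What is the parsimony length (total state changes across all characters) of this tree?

Map each character onto ((Neoina,((Glyptoma,Ceration),Meroites)),Aelion) (rooted by Leptooma) and count the minimum state changes it requires (Fitch parsimony):
Trait 1: 2; Trait 2: 1; Trait 3: 2; Trait 4: 2.
Total tree length = 7.

7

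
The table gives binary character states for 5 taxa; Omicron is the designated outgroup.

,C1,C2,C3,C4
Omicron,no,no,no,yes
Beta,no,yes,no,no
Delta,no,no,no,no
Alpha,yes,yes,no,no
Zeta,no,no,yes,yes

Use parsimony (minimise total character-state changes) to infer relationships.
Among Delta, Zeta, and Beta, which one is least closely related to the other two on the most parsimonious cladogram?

Character polarity is set by the outgroup: the derived state is whichever differs from the outgroup's state, so for C4 the derived state is 'no', and for the remaining characters it is 'yes'.
C1: derived state 'yes' in Alpha only — an autapomorphy, so it tells us nothing about relationships among taxa.
C2: derived state 'yes' in Alpha and Beta only — synapomorphy for {Alpha, Beta}.
C3: derived state 'yes' in Zeta only — an autapomorphy, so it tells us nothing about relationships among taxa.
C4 (derived state 'no') is shared by Alpha, Beta, and Delta — a synapomorphy uniting that clade.
Most parsimonious ingroup topology: (((Beta,Alpha),Delta),Zeta).
Beta and Delta share a more recent common ancestor with each other than either does with Zeta, so Zeta is the least closely related of the three.

Zeta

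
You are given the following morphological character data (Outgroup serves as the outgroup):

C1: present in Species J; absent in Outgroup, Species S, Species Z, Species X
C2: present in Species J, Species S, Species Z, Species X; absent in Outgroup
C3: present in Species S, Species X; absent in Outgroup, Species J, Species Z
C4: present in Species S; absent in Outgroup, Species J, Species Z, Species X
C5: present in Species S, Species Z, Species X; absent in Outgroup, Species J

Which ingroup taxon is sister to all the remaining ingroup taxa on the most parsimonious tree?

The outgroup has state 'absent' for every character, so 'present' is the derived state throughout.
C1 (derived state 'present') is unique to Species J (autapomorphy; uninformative for grouping).
C2 (derived state 'present') is shared by all ingroup taxa — unites the whole ingroup.
C3 (derived state 'present') is shared by Species S and Species X — a synapomorphy uniting that clade.
C4: derived state 'present' in Species S only — an autapomorphy, so it tells us nothing about relationships among taxa.
Only Species S, Species X, and Species Z show the derived state 'present' for C5, supporting them as a clade.
Most parsimonious ingroup topology: (Species J,((Species S,Species X),Species Z)).
Species J is sister to the clade containing all other ingroup taxa, so it is the earliest-diverging (most basal) ingroup lineage.

Species J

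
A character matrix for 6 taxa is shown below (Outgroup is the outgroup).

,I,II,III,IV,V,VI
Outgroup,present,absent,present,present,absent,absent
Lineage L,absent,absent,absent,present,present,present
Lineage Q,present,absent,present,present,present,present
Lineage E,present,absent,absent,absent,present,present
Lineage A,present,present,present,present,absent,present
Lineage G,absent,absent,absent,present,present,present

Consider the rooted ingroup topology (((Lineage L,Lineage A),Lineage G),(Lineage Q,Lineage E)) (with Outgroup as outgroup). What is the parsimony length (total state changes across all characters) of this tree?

Map each character onto (((Lineage L,Lineage A),Lineage G),(Lineage Q,Lineage E)) (rooted by Outgroup) and count the minimum state changes it requires (Fitch parsimony):
I: 2; II: 1; III: 3; IV: 1; V: 2; VI: 1.
Total tree length = 10.

10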